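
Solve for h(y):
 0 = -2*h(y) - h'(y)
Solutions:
 h(y) = C1*exp(-2*y)


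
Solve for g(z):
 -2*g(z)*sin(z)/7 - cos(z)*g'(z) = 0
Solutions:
 g(z) = C1*cos(z)^(2/7)


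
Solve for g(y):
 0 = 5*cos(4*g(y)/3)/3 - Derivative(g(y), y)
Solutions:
 -5*y/3 - 3*log(sin(4*g(y)/3) - 1)/8 + 3*log(sin(4*g(y)/3) + 1)/8 = C1


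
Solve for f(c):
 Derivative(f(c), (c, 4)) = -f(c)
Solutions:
 f(c) = (C1*sin(sqrt(2)*c/2) + C2*cos(sqrt(2)*c/2))*exp(-sqrt(2)*c/2) + (C3*sin(sqrt(2)*c/2) + C4*cos(sqrt(2)*c/2))*exp(sqrt(2)*c/2)


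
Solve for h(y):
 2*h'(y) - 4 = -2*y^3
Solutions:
 h(y) = C1 - y^4/4 + 2*y


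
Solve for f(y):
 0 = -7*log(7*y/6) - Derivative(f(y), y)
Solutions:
 f(y) = C1 - 7*y*log(y) + y*log(279936/823543) + 7*y


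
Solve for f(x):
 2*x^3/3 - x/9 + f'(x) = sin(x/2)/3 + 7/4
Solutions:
 f(x) = C1 - x^4/6 + x^2/18 + 7*x/4 - 2*cos(x/2)/3


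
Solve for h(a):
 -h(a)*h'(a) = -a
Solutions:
 h(a) = -sqrt(C1 + a^2)
 h(a) = sqrt(C1 + a^2)


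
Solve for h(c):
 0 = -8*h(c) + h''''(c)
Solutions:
 h(c) = C1*exp(-2^(3/4)*c) + C2*exp(2^(3/4)*c) + C3*sin(2^(3/4)*c) + C4*cos(2^(3/4)*c)


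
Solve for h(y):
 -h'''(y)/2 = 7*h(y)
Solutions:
 h(y) = C3*exp(-14^(1/3)*y) + (C1*sin(14^(1/3)*sqrt(3)*y/2) + C2*cos(14^(1/3)*sqrt(3)*y/2))*exp(14^(1/3)*y/2)


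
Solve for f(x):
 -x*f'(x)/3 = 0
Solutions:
 f(x) = C1


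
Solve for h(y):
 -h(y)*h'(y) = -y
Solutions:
 h(y) = -sqrt(C1 + y^2)
 h(y) = sqrt(C1 + y^2)


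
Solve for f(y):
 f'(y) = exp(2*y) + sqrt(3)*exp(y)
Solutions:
 f(y) = C1 + exp(2*y)/2 + sqrt(3)*exp(y)


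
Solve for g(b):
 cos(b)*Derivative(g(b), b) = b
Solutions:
 g(b) = C1 + Integral(b/cos(b), b)


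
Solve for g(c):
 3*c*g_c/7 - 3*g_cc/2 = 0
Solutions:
 g(c) = C1 + C2*erfi(sqrt(7)*c/7)


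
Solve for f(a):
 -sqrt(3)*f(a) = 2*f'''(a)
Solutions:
 f(a) = C3*exp(-2^(2/3)*3^(1/6)*a/2) + (C1*sin(6^(2/3)*a/4) + C2*cos(6^(2/3)*a/4))*exp(2^(2/3)*3^(1/6)*a/4)


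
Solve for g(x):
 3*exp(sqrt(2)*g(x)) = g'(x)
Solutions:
 g(x) = sqrt(2)*(2*log(-1/(C1 + 3*x)) - log(2))/4


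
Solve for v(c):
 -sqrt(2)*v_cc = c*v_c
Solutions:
 v(c) = C1 + C2*erf(2^(1/4)*c/2)


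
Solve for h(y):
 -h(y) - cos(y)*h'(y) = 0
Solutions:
 h(y) = C1*sqrt(sin(y) - 1)/sqrt(sin(y) + 1)


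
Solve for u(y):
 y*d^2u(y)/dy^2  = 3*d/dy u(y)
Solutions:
 u(y) = C1 + C2*y^4


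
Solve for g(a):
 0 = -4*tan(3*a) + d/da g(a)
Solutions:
 g(a) = C1 - 4*log(cos(3*a))/3


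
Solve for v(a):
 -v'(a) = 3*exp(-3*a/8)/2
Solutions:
 v(a) = C1 + 4*exp(-3*a/8)


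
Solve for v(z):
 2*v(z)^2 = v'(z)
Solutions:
 v(z) = -1/(C1 + 2*z)


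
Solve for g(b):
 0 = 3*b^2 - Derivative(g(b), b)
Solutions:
 g(b) = C1 + b^3


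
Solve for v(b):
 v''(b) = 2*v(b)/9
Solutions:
 v(b) = C1*exp(-sqrt(2)*b/3) + C2*exp(sqrt(2)*b/3)


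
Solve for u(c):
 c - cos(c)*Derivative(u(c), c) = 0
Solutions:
 u(c) = C1 + Integral(c/cos(c), c)


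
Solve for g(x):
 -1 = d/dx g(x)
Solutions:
 g(x) = C1 - x


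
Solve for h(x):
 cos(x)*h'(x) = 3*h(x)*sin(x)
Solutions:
 h(x) = C1/cos(x)^3


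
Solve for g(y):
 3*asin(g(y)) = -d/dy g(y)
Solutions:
 Integral(1/asin(_y), (_y, g(y))) = C1 - 3*y


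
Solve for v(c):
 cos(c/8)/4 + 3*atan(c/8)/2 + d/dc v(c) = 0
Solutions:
 v(c) = C1 - 3*c*atan(c/8)/2 + 6*log(c^2 + 64) - 2*sin(c/8)


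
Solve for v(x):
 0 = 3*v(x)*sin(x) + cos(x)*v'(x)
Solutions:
 v(x) = C1*cos(x)^3


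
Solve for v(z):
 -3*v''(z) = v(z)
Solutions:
 v(z) = C1*sin(sqrt(3)*z/3) + C2*cos(sqrt(3)*z/3)


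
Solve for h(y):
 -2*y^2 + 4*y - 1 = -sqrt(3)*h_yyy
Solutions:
 h(y) = C1 + C2*y + C3*y^2 + sqrt(3)*y^5/90 - sqrt(3)*y^4/18 + sqrt(3)*y^3/18


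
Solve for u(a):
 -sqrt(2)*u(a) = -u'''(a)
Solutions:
 u(a) = C3*exp(2^(1/6)*a) + (C1*sin(2^(1/6)*sqrt(3)*a/2) + C2*cos(2^(1/6)*sqrt(3)*a/2))*exp(-2^(1/6)*a/2)


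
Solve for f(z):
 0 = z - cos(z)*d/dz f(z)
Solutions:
 f(z) = C1 + Integral(z/cos(z), z)


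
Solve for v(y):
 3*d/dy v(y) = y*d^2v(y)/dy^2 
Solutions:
 v(y) = C1 + C2*y^4


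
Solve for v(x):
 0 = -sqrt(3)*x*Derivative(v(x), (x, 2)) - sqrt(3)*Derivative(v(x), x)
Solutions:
 v(x) = C1 + C2*log(x)


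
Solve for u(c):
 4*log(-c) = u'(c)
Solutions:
 u(c) = C1 + 4*c*log(-c) - 4*c


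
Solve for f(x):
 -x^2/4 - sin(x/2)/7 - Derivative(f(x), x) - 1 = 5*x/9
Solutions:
 f(x) = C1 - x^3/12 - 5*x^2/18 - x + 2*cos(x/2)/7


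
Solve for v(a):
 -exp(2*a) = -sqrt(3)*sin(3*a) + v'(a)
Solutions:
 v(a) = C1 - exp(2*a)/2 - sqrt(3)*cos(3*a)/3


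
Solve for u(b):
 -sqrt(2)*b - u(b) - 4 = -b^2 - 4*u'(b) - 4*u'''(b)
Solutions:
 u(b) = C1*exp(3^(1/3)*b*(-(9 + sqrt(273))^(1/3) + 4*3^(1/3)/(9 + sqrt(273))^(1/3))/12)*sin(3^(1/6)*b*((9 + sqrt(273))^(-1/3) + 3^(2/3)*(9 + sqrt(273))^(1/3)/12)) + C2*exp(3^(1/3)*b*(-(9 + sqrt(273))^(1/3) + 4*3^(1/3)/(9 + sqrt(273))^(1/3))/12)*cos(3^(1/6)*b*((9 + sqrt(273))^(-1/3) + 3^(2/3)*(9 + sqrt(273))^(1/3)/12)) + C3*exp(-3^(1/3)*b*(-(9 + sqrt(273))^(1/3) + 4*3^(1/3)/(9 + sqrt(273))^(1/3))/6) + b^2 - sqrt(2)*b + 8*b - 4*sqrt(2) + 28


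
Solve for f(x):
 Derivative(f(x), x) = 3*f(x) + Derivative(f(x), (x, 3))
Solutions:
 f(x) = C1*exp(6^(1/3)*x*(2*3^(1/3)/(sqrt(717) + 27)^(1/3) + 2^(1/3)*(sqrt(717) + 27)^(1/3))/12)*sin(2^(1/3)*3^(1/6)*x*(-2^(1/3)*3^(2/3)*(sqrt(717) + 27)^(1/3) + 6/(sqrt(717) + 27)^(1/3))/12) + C2*exp(6^(1/3)*x*(2*3^(1/3)/(sqrt(717) + 27)^(1/3) + 2^(1/3)*(sqrt(717) + 27)^(1/3))/12)*cos(2^(1/3)*3^(1/6)*x*(-2^(1/3)*3^(2/3)*(sqrt(717) + 27)^(1/3) + 6/(sqrt(717) + 27)^(1/3))/12) + C3*exp(-6^(1/3)*x*(2*3^(1/3)/(sqrt(717) + 27)^(1/3) + 2^(1/3)*(sqrt(717) + 27)^(1/3))/6)


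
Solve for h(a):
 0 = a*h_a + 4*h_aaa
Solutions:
 h(a) = C1 + Integral(C2*airyai(-2^(1/3)*a/2) + C3*airybi(-2^(1/3)*a/2), a)


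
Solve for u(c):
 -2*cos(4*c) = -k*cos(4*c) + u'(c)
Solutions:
 u(c) = C1 + k*sin(4*c)/4 - sin(4*c)/2


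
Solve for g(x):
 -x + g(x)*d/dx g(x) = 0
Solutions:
 g(x) = -sqrt(C1 + x^2)
 g(x) = sqrt(C1 + x^2)


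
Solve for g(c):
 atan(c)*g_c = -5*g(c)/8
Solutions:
 g(c) = C1*exp(-5*Integral(1/atan(c), c)/8)


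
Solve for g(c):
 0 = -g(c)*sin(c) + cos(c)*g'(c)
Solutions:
 g(c) = C1/cos(c)


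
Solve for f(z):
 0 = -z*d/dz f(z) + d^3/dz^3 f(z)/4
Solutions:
 f(z) = C1 + Integral(C2*airyai(2^(2/3)*z) + C3*airybi(2^(2/3)*z), z)


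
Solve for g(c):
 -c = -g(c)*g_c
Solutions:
 g(c) = -sqrt(C1 + c^2)
 g(c) = sqrt(C1 + c^2)


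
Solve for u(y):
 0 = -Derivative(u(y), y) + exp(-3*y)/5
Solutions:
 u(y) = C1 - exp(-3*y)/15


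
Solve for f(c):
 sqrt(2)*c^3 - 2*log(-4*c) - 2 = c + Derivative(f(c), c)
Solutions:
 f(c) = C1 + sqrt(2)*c^4/4 - c^2/2 - 2*c*log(-c) - 4*c*log(2)


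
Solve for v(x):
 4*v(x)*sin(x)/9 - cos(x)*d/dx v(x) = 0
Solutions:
 v(x) = C1/cos(x)^(4/9)


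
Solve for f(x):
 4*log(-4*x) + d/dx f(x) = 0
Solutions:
 f(x) = C1 - 4*x*log(-x) + 4*x*(1 - 2*log(2))


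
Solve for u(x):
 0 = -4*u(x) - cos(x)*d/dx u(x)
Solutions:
 u(x) = C1*(sin(x)^2 - 2*sin(x) + 1)/(sin(x)^2 + 2*sin(x) + 1)


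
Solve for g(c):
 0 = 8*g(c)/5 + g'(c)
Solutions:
 g(c) = C1*exp(-8*c/5)


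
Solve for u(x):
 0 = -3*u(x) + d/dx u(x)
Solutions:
 u(x) = C1*exp(3*x)


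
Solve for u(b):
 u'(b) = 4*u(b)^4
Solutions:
 u(b) = (-1/(C1 + 12*b))^(1/3)
 u(b) = (-1/(C1 + 4*b))^(1/3)*(-3^(2/3) - 3*3^(1/6)*I)/6
 u(b) = (-1/(C1 + 4*b))^(1/3)*(-3^(2/3) + 3*3^(1/6)*I)/6


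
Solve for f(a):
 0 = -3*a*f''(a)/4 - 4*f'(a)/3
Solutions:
 f(a) = C1 + C2/a^(7/9)


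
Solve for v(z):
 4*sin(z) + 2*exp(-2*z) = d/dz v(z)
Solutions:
 v(z) = C1 - 4*cos(z) - exp(-2*z)


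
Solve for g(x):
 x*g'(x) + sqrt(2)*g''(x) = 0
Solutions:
 g(x) = C1 + C2*erf(2^(1/4)*x/2)


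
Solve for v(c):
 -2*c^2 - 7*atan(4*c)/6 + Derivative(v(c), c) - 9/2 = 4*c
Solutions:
 v(c) = C1 + 2*c^3/3 + 2*c^2 + 7*c*atan(4*c)/6 + 9*c/2 - 7*log(16*c^2 + 1)/48


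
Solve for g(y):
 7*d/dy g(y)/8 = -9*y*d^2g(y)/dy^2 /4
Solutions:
 g(y) = C1 + C2*y^(11/18)


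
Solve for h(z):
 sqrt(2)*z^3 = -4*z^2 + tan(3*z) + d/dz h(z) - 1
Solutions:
 h(z) = C1 + sqrt(2)*z^4/4 + 4*z^3/3 + z + log(cos(3*z))/3


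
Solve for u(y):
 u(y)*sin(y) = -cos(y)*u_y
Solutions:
 u(y) = C1*cos(y)


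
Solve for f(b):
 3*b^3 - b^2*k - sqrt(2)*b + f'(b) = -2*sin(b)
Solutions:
 f(b) = C1 - 3*b^4/4 + b^3*k/3 + sqrt(2)*b^2/2 + 2*cos(b)


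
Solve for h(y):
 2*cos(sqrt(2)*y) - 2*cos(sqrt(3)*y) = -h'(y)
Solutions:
 h(y) = C1 - sqrt(2)*sin(sqrt(2)*y) + 2*sqrt(3)*sin(sqrt(3)*y)/3


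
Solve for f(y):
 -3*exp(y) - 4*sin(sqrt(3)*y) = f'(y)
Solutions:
 f(y) = C1 - 3*exp(y) + 4*sqrt(3)*cos(sqrt(3)*y)/3


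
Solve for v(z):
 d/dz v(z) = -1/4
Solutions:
 v(z) = C1 - z/4


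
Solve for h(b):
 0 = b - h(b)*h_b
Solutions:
 h(b) = -sqrt(C1 + b^2)
 h(b) = sqrt(C1 + b^2)


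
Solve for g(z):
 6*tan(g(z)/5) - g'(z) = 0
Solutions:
 g(z) = -5*asin(C1*exp(6*z/5)) + 5*pi
 g(z) = 5*asin(C1*exp(6*z/5))


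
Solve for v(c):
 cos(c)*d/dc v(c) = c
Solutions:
 v(c) = C1 + Integral(c/cos(c), c)


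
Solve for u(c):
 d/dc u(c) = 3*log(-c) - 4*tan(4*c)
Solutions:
 u(c) = C1 + 3*c*log(-c) - 3*c + log(cos(4*c))


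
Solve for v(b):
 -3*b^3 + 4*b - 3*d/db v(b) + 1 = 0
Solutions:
 v(b) = C1 - b^4/4 + 2*b^2/3 + b/3


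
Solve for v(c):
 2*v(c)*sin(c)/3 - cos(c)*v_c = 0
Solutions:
 v(c) = C1/cos(c)^(2/3)


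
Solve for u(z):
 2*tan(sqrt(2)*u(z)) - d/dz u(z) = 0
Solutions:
 u(z) = sqrt(2)*(pi - asin(C1*exp(2*sqrt(2)*z)))/2
 u(z) = sqrt(2)*asin(C1*exp(2*sqrt(2)*z))/2


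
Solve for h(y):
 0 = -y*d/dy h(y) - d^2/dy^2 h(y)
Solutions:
 h(y) = C1 + C2*erf(sqrt(2)*y/2)


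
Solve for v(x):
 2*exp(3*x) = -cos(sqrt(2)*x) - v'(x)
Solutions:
 v(x) = C1 - 2*exp(3*x)/3 - sqrt(2)*sin(sqrt(2)*x)/2


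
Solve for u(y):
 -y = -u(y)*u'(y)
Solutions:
 u(y) = -sqrt(C1 + y^2)
 u(y) = sqrt(C1 + y^2)


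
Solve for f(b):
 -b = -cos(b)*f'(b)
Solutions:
 f(b) = C1 + Integral(b/cos(b), b)


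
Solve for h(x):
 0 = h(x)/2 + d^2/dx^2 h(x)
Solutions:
 h(x) = C1*sin(sqrt(2)*x/2) + C2*cos(sqrt(2)*x/2)


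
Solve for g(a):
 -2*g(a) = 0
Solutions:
 g(a) = 0


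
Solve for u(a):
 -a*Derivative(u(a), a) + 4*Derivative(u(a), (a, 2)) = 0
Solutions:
 u(a) = C1 + C2*erfi(sqrt(2)*a/4)


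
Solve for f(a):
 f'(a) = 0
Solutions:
 f(a) = C1


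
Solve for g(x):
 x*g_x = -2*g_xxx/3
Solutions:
 g(x) = C1 + Integral(C2*airyai(-2^(2/3)*3^(1/3)*x/2) + C3*airybi(-2^(2/3)*3^(1/3)*x/2), x)


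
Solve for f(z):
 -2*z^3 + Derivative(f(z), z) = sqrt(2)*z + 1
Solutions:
 f(z) = C1 + z^4/2 + sqrt(2)*z^2/2 + z


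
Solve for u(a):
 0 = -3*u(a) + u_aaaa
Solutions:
 u(a) = C1*exp(-3^(1/4)*a) + C2*exp(3^(1/4)*a) + C3*sin(3^(1/4)*a) + C4*cos(3^(1/4)*a)


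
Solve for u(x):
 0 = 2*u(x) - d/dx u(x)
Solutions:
 u(x) = C1*exp(2*x)


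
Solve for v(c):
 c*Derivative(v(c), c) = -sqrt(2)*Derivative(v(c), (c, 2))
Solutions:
 v(c) = C1 + C2*erf(2^(1/4)*c/2)


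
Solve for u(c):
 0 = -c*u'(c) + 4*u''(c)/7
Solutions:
 u(c) = C1 + C2*erfi(sqrt(14)*c/4)


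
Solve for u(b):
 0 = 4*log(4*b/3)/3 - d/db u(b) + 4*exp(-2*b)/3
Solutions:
 u(b) = C1 + 4*b*log(b)/3 + 4*b*(-log(3) - 1 + 2*log(2))/3 - 2*exp(-2*b)/3


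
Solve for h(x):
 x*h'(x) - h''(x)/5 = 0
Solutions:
 h(x) = C1 + C2*erfi(sqrt(10)*x/2)


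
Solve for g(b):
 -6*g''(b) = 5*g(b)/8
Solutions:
 g(b) = C1*sin(sqrt(15)*b/12) + C2*cos(sqrt(15)*b/12)


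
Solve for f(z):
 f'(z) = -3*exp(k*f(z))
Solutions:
 f(z) = Piecewise((log(1/(C1*k + 3*k*z))/k, Ne(k, 0)), (nan, True))
 f(z) = Piecewise((C1 - 3*z, Eq(k, 0)), (nan, True))


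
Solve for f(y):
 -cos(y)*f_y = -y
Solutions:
 f(y) = C1 + Integral(y/cos(y), y)


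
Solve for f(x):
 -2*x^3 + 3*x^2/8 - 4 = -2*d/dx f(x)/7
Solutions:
 f(x) = C1 + 7*x^4/4 - 7*x^3/16 + 14*x


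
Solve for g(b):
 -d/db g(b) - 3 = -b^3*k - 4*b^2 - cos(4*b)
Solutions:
 g(b) = C1 + b^4*k/4 + 4*b^3/3 - 3*b + sin(4*b)/4


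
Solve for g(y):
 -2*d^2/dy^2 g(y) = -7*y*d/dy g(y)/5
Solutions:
 g(y) = C1 + C2*erfi(sqrt(35)*y/10)


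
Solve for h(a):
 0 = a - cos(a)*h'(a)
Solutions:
 h(a) = C1 + Integral(a/cos(a), a)


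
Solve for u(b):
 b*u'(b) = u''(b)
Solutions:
 u(b) = C1 + C2*erfi(sqrt(2)*b/2)


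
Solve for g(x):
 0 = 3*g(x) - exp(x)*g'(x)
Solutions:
 g(x) = C1*exp(-3*exp(-x))


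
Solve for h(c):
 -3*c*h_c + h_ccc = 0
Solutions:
 h(c) = C1 + Integral(C2*airyai(3^(1/3)*c) + C3*airybi(3^(1/3)*c), c)


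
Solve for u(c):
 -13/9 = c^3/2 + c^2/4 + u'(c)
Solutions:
 u(c) = C1 - c^4/8 - c^3/12 - 13*c/9


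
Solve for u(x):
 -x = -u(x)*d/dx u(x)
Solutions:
 u(x) = -sqrt(C1 + x^2)
 u(x) = sqrt(C1 + x^2)


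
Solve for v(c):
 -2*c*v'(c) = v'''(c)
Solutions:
 v(c) = C1 + Integral(C2*airyai(-2^(1/3)*c) + C3*airybi(-2^(1/3)*c), c)


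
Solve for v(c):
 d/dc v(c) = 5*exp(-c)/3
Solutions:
 v(c) = C1 - 5*exp(-c)/3


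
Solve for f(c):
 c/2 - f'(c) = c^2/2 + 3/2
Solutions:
 f(c) = C1 - c^3/6 + c^2/4 - 3*c/2


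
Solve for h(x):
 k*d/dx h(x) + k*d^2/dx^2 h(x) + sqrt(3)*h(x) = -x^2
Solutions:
 h(x) = C1*exp(x*(-1 + sqrt(k*(k - 4*sqrt(3)))/k)/2) + C2*exp(-x*(1 + sqrt(k*(k - 4*sqrt(3)))/k)/2) - 2*sqrt(3)*k^2/9 + 2*k*x/3 + 2*k/3 - sqrt(3)*x^2/3


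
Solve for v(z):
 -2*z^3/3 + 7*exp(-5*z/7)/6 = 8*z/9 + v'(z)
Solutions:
 v(z) = C1 - z^4/6 - 4*z^2/9 - 49*exp(-5*z/7)/30


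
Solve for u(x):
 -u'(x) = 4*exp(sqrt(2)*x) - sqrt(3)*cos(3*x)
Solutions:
 u(x) = C1 - 2*sqrt(2)*exp(sqrt(2)*x) + sqrt(3)*sin(3*x)/3


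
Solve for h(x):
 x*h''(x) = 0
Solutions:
 h(x) = C1 + C2*x


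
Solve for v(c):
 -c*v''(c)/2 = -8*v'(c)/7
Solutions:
 v(c) = C1 + C2*c^(23/7)


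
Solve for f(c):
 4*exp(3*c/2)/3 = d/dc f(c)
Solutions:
 f(c) = C1 + 8*exp(3*c/2)/9


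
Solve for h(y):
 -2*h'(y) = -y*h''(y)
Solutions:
 h(y) = C1 + C2*y^3


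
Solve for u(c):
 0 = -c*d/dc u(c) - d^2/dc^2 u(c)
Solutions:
 u(c) = C1 + C2*erf(sqrt(2)*c/2)


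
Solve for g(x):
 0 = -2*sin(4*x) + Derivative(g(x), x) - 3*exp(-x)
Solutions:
 g(x) = C1 - cos(4*x)/2 - 3*exp(-x)


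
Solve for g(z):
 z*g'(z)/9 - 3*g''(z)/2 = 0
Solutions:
 g(z) = C1 + C2*erfi(sqrt(3)*z/9)


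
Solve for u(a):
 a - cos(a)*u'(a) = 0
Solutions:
 u(a) = C1 + Integral(a/cos(a), a)


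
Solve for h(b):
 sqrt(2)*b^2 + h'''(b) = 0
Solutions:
 h(b) = C1 + C2*b + C3*b^2 - sqrt(2)*b^5/60


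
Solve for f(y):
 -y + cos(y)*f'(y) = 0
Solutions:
 f(y) = C1 + Integral(y/cos(y), y)


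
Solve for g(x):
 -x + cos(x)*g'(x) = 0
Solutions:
 g(x) = C1 + Integral(x/cos(x), x)


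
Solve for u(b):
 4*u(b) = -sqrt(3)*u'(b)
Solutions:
 u(b) = C1*exp(-4*sqrt(3)*b/3)


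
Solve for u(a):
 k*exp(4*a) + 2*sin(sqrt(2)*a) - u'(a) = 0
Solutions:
 u(a) = C1 + k*exp(4*a)/4 - sqrt(2)*cos(sqrt(2)*a)


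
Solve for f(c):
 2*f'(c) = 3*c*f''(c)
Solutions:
 f(c) = C1 + C2*c^(5/3)


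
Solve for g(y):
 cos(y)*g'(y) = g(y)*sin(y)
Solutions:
 g(y) = C1/cos(y)


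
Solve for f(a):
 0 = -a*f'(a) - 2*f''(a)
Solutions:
 f(a) = C1 + C2*erf(a/2)


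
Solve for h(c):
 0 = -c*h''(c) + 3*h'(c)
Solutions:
 h(c) = C1 + C2*c^4


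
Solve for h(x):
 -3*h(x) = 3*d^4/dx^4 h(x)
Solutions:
 h(x) = (C1*sin(sqrt(2)*x/2) + C2*cos(sqrt(2)*x/2))*exp(-sqrt(2)*x/2) + (C3*sin(sqrt(2)*x/2) + C4*cos(sqrt(2)*x/2))*exp(sqrt(2)*x/2)


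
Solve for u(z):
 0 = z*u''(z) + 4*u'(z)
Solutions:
 u(z) = C1 + C2/z^3


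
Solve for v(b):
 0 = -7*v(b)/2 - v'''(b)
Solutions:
 v(b) = C3*exp(-2^(2/3)*7^(1/3)*b/2) + (C1*sin(2^(2/3)*sqrt(3)*7^(1/3)*b/4) + C2*cos(2^(2/3)*sqrt(3)*7^(1/3)*b/4))*exp(2^(2/3)*7^(1/3)*b/4)


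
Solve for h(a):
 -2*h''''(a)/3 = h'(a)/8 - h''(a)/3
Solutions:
 h(a) = C1 + C2*exp(6^(1/3)*a*(4*6^(1/3)/(sqrt(345) + 27)^(1/3) + (sqrt(345) + 27)^(1/3))/24)*sin(2^(1/3)*3^(1/6)*a*(-3^(2/3)*(sqrt(345) + 27)^(1/3) + 12*2^(1/3)/(sqrt(345) + 27)^(1/3))/24) + C3*exp(6^(1/3)*a*(4*6^(1/3)/(sqrt(345) + 27)^(1/3) + (sqrt(345) + 27)^(1/3))/24)*cos(2^(1/3)*3^(1/6)*a*(-3^(2/3)*(sqrt(345) + 27)^(1/3) + 12*2^(1/3)/(sqrt(345) + 27)^(1/3))/24) + C4*exp(-6^(1/3)*a*(4*6^(1/3)/(sqrt(345) + 27)^(1/3) + (sqrt(345) + 27)^(1/3))/12)


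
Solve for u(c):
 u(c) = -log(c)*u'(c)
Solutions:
 u(c) = C1*exp(-li(c))


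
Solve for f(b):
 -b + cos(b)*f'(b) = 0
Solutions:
 f(b) = C1 + Integral(b/cos(b), b)


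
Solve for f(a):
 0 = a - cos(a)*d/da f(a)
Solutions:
 f(a) = C1 + Integral(a/cos(a), a)


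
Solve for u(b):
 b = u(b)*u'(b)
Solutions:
 u(b) = -sqrt(C1 + b^2)
 u(b) = sqrt(C1 + b^2)


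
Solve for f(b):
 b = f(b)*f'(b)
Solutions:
 f(b) = -sqrt(C1 + b^2)
 f(b) = sqrt(C1 + b^2)


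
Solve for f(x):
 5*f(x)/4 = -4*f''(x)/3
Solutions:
 f(x) = C1*sin(sqrt(15)*x/4) + C2*cos(sqrt(15)*x/4)


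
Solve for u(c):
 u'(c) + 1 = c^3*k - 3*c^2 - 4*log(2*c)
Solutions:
 u(c) = C1 + c^4*k/4 - c^3 - 4*c*log(c) - c*log(16) + 3*c


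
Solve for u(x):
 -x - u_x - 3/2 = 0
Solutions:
 u(x) = C1 - x^2/2 - 3*x/2


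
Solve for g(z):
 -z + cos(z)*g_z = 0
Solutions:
 g(z) = C1 + Integral(z/cos(z), z)


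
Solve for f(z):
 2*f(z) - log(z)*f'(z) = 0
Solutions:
 f(z) = C1*exp(2*li(z))


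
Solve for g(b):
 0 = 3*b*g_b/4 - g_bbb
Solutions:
 g(b) = C1 + Integral(C2*airyai(6^(1/3)*b/2) + C3*airybi(6^(1/3)*b/2), b)


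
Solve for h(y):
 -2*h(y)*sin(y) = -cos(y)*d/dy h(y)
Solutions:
 h(y) = C1/cos(y)^2


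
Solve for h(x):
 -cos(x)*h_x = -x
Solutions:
 h(x) = C1 + Integral(x/cos(x), x)


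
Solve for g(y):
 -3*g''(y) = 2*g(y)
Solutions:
 g(y) = C1*sin(sqrt(6)*y/3) + C2*cos(sqrt(6)*y/3)


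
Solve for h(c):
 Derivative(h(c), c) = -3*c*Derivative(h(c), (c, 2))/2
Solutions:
 h(c) = C1 + C2*c^(1/3)


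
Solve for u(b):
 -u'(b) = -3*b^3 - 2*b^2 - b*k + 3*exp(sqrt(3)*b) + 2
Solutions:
 u(b) = C1 + 3*b^4/4 + 2*b^3/3 + b^2*k/2 - 2*b - sqrt(3)*exp(sqrt(3)*b)


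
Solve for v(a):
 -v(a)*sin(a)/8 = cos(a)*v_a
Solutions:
 v(a) = C1*cos(a)^(1/8)


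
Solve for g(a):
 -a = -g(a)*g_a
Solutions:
 g(a) = -sqrt(C1 + a^2)
 g(a) = sqrt(C1 + a^2)


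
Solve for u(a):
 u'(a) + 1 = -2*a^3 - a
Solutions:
 u(a) = C1 - a^4/2 - a^2/2 - a


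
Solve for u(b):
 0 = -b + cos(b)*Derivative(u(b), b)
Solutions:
 u(b) = C1 + Integral(b/cos(b), b)


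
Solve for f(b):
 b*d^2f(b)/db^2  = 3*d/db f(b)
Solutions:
 f(b) = C1 + C2*b^4


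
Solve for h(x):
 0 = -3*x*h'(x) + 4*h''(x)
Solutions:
 h(x) = C1 + C2*erfi(sqrt(6)*x/4)


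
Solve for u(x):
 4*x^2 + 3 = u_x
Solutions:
 u(x) = C1 + 4*x^3/3 + 3*x


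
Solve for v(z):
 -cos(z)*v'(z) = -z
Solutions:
 v(z) = C1 + Integral(z/cos(z), z)


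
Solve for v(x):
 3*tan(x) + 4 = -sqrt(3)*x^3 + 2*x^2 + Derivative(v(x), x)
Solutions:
 v(x) = C1 + sqrt(3)*x^4/4 - 2*x^3/3 + 4*x - 3*log(cos(x))


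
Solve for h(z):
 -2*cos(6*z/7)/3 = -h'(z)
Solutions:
 h(z) = C1 + 7*sin(6*z/7)/9


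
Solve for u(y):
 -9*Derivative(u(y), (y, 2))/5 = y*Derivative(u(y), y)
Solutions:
 u(y) = C1 + C2*erf(sqrt(10)*y/6)


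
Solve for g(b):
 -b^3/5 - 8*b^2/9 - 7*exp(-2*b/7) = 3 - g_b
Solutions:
 g(b) = C1 + b^4/20 + 8*b^3/27 + 3*b - 49*exp(-2*b/7)/2


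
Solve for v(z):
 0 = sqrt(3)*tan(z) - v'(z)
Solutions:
 v(z) = C1 - sqrt(3)*log(cos(z))


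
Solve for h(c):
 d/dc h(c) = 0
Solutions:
 h(c) = C1


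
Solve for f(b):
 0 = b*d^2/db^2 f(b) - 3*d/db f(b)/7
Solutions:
 f(b) = C1 + C2*b^(10/7)


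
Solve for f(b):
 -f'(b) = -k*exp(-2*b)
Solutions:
 f(b) = C1 - k*exp(-2*b)/2


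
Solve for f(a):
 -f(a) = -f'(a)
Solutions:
 f(a) = C1*exp(a)


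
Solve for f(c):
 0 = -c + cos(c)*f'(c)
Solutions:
 f(c) = C1 + Integral(c/cos(c), c)


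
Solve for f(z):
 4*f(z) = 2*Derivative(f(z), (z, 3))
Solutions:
 f(z) = C3*exp(2^(1/3)*z) + (C1*sin(2^(1/3)*sqrt(3)*z/2) + C2*cos(2^(1/3)*sqrt(3)*z/2))*exp(-2^(1/3)*z/2)


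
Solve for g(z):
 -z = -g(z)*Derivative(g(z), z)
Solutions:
 g(z) = -sqrt(C1 + z^2)
 g(z) = sqrt(C1 + z^2)


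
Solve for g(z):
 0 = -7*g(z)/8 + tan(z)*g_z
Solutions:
 g(z) = C1*sin(z)^(7/8)


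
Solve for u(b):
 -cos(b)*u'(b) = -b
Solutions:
 u(b) = C1 + Integral(b/cos(b), b)


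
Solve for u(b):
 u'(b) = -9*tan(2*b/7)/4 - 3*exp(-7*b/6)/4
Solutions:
 u(b) = C1 - 63*log(tan(2*b/7)^2 + 1)/16 + 9*exp(-7*b/6)/14


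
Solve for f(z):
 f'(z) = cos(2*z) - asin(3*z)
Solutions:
 f(z) = C1 - z*asin(3*z) - sqrt(1 - 9*z^2)/3 + sin(2*z)/2


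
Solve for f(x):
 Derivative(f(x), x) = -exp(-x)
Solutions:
 f(x) = C1 + exp(-x)


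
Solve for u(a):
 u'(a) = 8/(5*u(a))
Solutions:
 u(a) = -sqrt(C1 + 80*a)/5
 u(a) = sqrt(C1 + 80*a)/5


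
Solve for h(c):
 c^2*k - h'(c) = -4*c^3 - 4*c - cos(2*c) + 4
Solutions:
 h(c) = C1 + c^4 + c^3*k/3 + 2*c^2 - 4*c + sin(2*c)/2


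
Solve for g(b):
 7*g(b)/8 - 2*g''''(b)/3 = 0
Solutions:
 g(b) = C1*exp(-21^(1/4)*b/2) + C2*exp(21^(1/4)*b/2) + C3*sin(21^(1/4)*b/2) + C4*cos(21^(1/4)*b/2)


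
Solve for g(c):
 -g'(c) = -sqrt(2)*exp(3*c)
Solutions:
 g(c) = C1 + sqrt(2)*exp(3*c)/3


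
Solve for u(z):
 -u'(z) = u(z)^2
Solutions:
 u(z) = 1/(C1 + z)


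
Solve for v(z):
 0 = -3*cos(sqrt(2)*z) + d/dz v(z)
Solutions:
 v(z) = C1 + 3*sqrt(2)*sin(sqrt(2)*z)/2


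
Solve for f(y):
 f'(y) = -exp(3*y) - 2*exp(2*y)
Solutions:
 f(y) = C1 - exp(3*y)/3 - exp(2*y)


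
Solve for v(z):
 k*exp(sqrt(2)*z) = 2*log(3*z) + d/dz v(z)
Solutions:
 v(z) = C1 + sqrt(2)*k*exp(sqrt(2)*z)/2 - 2*z*log(z) + 2*z*(1 - log(3))


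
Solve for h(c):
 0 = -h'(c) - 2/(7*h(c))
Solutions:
 h(c) = -sqrt(C1 - 28*c)/7
 h(c) = sqrt(C1 - 28*c)/7


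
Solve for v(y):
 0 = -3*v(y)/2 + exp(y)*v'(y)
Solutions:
 v(y) = C1*exp(-3*exp(-y)/2)


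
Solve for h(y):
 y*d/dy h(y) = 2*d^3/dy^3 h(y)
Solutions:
 h(y) = C1 + Integral(C2*airyai(2^(2/3)*y/2) + C3*airybi(2^(2/3)*y/2), y)


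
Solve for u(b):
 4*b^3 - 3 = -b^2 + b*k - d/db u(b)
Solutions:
 u(b) = C1 - b^4 - b^3/3 + b^2*k/2 + 3*b


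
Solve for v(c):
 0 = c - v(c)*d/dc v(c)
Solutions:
 v(c) = -sqrt(C1 + c^2)
 v(c) = sqrt(C1 + c^2)


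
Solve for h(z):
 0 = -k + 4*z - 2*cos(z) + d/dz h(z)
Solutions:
 h(z) = C1 + k*z - 2*z^2 + 2*sin(z)


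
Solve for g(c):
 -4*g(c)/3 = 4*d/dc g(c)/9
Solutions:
 g(c) = C1*exp(-3*c)


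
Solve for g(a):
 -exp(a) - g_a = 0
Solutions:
 g(a) = C1 - exp(a)


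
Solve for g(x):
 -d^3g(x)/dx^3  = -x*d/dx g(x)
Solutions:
 g(x) = C1 + Integral(C2*airyai(x) + C3*airybi(x), x)


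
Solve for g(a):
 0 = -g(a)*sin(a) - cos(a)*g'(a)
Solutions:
 g(a) = C1*cos(a)


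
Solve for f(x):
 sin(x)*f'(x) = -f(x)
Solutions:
 f(x) = C1*sqrt(cos(x) + 1)/sqrt(cos(x) - 1)


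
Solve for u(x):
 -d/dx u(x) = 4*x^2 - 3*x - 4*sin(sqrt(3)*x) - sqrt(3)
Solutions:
 u(x) = C1 - 4*x^3/3 + 3*x^2/2 + sqrt(3)*x - 4*sqrt(3)*cos(sqrt(3)*x)/3


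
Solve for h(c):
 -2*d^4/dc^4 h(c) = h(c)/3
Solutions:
 h(c) = (C1*sin(2^(1/4)*3^(3/4)*c/6) + C2*cos(2^(1/4)*3^(3/4)*c/6))*exp(-2^(1/4)*3^(3/4)*c/6) + (C3*sin(2^(1/4)*3^(3/4)*c/6) + C4*cos(2^(1/4)*3^(3/4)*c/6))*exp(2^(1/4)*3^(3/4)*c/6)


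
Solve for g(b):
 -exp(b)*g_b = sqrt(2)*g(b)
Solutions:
 g(b) = C1*exp(sqrt(2)*exp(-b))


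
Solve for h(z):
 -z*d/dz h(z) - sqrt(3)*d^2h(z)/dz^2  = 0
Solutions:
 h(z) = C1 + C2*erf(sqrt(2)*3^(3/4)*z/6)


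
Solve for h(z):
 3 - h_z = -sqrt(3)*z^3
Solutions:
 h(z) = C1 + sqrt(3)*z^4/4 + 3*z


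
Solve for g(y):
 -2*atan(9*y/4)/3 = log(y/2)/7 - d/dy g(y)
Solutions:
 g(y) = C1 + y*log(y)/7 + 2*y*atan(9*y/4)/3 - y/7 - y*log(2)/7 - 4*log(81*y^2 + 16)/27


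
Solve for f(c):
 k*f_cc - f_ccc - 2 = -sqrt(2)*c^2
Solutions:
 f(c) = C1 + C2*c + C3*exp(c*k) - sqrt(2)*c^4/(12*k) - sqrt(2)*c^3/(3*k^2) + c^2*(1 - sqrt(2)/k^2)/k


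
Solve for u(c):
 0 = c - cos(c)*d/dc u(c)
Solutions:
 u(c) = C1 + Integral(c/cos(c), c)


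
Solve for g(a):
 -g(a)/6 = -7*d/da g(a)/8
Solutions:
 g(a) = C1*exp(4*a/21)


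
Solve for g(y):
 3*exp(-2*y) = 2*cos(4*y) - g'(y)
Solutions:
 g(y) = C1 + sin(4*y)/2 + 3*exp(-2*y)/2


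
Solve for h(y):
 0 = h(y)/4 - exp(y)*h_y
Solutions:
 h(y) = C1*exp(-exp(-y)/4)


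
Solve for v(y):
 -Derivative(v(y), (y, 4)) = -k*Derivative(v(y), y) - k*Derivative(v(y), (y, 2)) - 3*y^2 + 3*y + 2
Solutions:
 v(y) = C1 + C2*exp(2^(1/3)*y*(-2*k/((-3^(1/3) + 3^(5/6)*I)*(-9*k + sqrt(3)*sqrt(k^2*(27 - 4*k)))^(1/3)) + 6^(1/3)*(-9*k + sqrt(3)*sqrt(k^2*(27 - 4*k)))^(1/3)/12 - 2^(1/3)*3^(5/6)*I*(-9*k + sqrt(3)*sqrt(k^2*(27 - 4*k)))^(1/3)/12)) + C3*exp(2^(1/3)*y*(2*k/((3^(1/3) + 3^(5/6)*I)*(-9*k + sqrt(3)*sqrt(k^2*(27 - 4*k)))^(1/3)) + 6^(1/3)*(-9*k + sqrt(3)*sqrt(k^2*(27 - 4*k)))^(1/3)/12 + 2^(1/3)*3^(5/6)*I*(-9*k + sqrt(3)*sqrt(k^2*(27 - 4*k)))^(1/3)/12)) + C4*exp(-6^(1/3)*y*(2*3^(1/3)*k/(-9*k + sqrt(3)*sqrt(k^2*(27 - 4*k)))^(1/3) + 2^(1/3)*(-9*k + sqrt(3)*sqrt(k^2*(27 - 4*k)))^(1/3))/6) - y^3/k + 9*y^2/(2*k) - 7*y/k


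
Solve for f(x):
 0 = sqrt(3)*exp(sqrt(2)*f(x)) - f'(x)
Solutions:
 f(x) = sqrt(2)*(2*log(-1/(C1 + sqrt(3)*x)) - log(2))/4


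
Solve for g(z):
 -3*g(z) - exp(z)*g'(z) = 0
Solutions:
 g(z) = C1*exp(3*exp(-z))


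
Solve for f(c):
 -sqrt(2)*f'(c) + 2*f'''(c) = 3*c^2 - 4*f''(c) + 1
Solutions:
 f(c) = C1 + C2*exp(-c*(1 + sqrt(2)*sqrt(sqrt(2) + 2)/2)) + C3*exp(c*(-1 + sqrt(2)*sqrt(sqrt(2) + 2)/2)) - sqrt(2)*c^3/2 - 6*c^2 - 49*sqrt(2)*c/2 - 6*c


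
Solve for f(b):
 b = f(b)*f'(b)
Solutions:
 f(b) = -sqrt(C1 + b^2)
 f(b) = sqrt(C1 + b^2)


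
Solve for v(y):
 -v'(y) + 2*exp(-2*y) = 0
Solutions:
 v(y) = C1 - exp(-2*y)


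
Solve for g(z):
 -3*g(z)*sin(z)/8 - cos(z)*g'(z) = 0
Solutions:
 g(z) = C1*cos(z)^(3/8)


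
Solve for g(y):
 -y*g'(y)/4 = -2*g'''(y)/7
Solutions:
 g(y) = C1 + Integral(C2*airyai(7^(1/3)*y/2) + C3*airybi(7^(1/3)*y/2), y)


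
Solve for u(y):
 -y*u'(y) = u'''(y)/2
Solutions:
 u(y) = C1 + Integral(C2*airyai(-2^(1/3)*y) + C3*airybi(-2^(1/3)*y), y)


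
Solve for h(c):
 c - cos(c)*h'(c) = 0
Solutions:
 h(c) = C1 + Integral(c/cos(c), c)


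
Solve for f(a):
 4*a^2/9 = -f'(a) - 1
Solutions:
 f(a) = C1 - 4*a^3/27 - a


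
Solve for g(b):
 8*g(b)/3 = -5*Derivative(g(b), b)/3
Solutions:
 g(b) = C1*exp(-8*b/5)


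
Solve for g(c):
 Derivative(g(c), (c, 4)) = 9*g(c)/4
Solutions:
 g(c) = C1*exp(-sqrt(6)*c/2) + C2*exp(sqrt(6)*c/2) + C3*sin(sqrt(6)*c/2) + C4*cos(sqrt(6)*c/2)


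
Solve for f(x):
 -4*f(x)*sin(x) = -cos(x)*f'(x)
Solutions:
 f(x) = C1/cos(x)^4


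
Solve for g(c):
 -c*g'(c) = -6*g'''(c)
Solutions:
 g(c) = C1 + Integral(C2*airyai(6^(2/3)*c/6) + C3*airybi(6^(2/3)*c/6), c)


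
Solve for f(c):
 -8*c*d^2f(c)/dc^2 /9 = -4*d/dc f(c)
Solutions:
 f(c) = C1 + C2*c^(11/2)


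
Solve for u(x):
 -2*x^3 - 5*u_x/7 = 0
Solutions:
 u(x) = C1 - 7*x^4/10


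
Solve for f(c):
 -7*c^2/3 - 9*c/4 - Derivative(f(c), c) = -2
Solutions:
 f(c) = C1 - 7*c^3/9 - 9*c^2/8 + 2*c


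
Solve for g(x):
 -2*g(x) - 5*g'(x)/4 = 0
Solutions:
 g(x) = C1*exp(-8*x/5)


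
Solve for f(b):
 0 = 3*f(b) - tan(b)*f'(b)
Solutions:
 f(b) = C1*sin(b)^3


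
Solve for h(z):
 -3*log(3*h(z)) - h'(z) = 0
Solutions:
 Integral(1/(log(_y) + log(3)), (_y, h(z)))/3 = C1 - z


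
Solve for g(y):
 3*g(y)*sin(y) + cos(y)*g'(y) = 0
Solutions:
 g(y) = C1*cos(y)^3


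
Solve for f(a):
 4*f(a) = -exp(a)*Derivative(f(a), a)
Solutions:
 f(a) = C1*exp(4*exp(-a))


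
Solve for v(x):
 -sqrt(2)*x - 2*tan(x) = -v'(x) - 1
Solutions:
 v(x) = C1 + sqrt(2)*x^2/2 - x - 2*log(cos(x))


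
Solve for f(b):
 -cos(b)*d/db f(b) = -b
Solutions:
 f(b) = C1 + Integral(b/cos(b), b)


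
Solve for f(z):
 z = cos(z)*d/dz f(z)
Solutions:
 f(z) = C1 + Integral(z/cos(z), z)


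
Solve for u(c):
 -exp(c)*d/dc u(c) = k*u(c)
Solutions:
 u(c) = C1*exp(k*exp(-c))


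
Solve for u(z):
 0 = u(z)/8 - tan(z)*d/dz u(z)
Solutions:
 u(z) = C1*sin(z)^(1/8)


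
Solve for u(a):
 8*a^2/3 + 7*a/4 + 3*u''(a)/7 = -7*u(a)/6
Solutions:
 u(a) = C1*sin(7*sqrt(2)*a/6) + C2*cos(7*sqrt(2)*a/6) - 16*a^2/7 - 3*a/2 + 576/343


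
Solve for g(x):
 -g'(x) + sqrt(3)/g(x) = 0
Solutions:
 g(x) = -sqrt(C1 + 2*sqrt(3)*x)
 g(x) = sqrt(C1 + 2*sqrt(3)*x)


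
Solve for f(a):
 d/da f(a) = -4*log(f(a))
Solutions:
 li(f(a)) = C1 - 4*a


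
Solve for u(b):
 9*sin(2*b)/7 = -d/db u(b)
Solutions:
 u(b) = C1 + 9*cos(2*b)/14


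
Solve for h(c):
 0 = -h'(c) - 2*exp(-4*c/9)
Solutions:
 h(c) = C1 + 9*exp(-4*c/9)/2


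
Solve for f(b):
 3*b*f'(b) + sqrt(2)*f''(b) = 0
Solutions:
 f(b) = C1 + C2*erf(2^(1/4)*sqrt(3)*b/2)


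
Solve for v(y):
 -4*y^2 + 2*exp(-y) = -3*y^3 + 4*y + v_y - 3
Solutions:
 v(y) = C1 + 3*y^4/4 - 4*y^3/3 - 2*y^2 + 3*y - 2*exp(-y)


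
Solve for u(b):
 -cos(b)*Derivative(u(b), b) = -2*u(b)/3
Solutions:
 u(b) = C1*(sin(b) + 1)^(1/3)/(sin(b) - 1)^(1/3)


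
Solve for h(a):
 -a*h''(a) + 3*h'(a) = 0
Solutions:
 h(a) = C1 + C2*a^4


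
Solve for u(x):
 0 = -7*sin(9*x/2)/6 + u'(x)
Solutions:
 u(x) = C1 - 7*cos(9*x/2)/27


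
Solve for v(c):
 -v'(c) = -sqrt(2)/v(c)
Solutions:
 v(c) = -sqrt(C1 + 2*sqrt(2)*c)
 v(c) = sqrt(C1 + 2*sqrt(2)*c)


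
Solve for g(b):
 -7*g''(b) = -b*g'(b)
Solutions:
 g(b) = C1 + C2*erfi(sqrt(14)*b/14)


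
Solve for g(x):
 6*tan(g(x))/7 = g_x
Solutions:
 g(x) = pi - asin(C1*exp(6*x/7))
 g(x) = asin(C1*exp(6*x/7))


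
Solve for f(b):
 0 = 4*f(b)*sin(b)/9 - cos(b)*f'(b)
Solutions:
 f(b) = C1/cos(b)^(4/9)


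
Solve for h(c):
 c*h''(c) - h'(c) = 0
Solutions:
 h(c) = C1 + C2*c^2


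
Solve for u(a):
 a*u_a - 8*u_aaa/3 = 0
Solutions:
 u(a) = C1 + Integral(C2*airyai(3^(1/3)*a/2) + C3*airybi(3^(1/3)*a/2), a)


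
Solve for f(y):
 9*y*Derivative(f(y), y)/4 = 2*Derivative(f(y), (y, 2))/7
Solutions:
 f(y) = C1 + C2*erfi(3*sqrt(7)*y/4)


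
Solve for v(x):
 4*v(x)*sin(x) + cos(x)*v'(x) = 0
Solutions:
 v(x) = C1*cos(x)^4


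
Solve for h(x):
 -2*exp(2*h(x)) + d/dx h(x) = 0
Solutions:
 h(x) = log(-sqrt(-1/(C1 + 2*x))) - log(2)/2
 h(x) = log(-1/(C1 + 2*x))/2 - log(2)/2


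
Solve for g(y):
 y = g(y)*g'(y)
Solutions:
 g(y) = -sqrt(C1 + y^2)
 g(y) = sqrt(C1 + y^2)


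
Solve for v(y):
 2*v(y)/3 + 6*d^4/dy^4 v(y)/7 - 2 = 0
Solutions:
 v(y) = (C1*sin(sqrt(6)*7^(1/4)*y/6) + C2*cos(sqrt(6)*7^(1/4)*y/6))*exp(-sqrt(6)*7^(1/4)*y/6) + (C3*sin(sqrt(6)*7^(1/4)*y/6) + C4*cos(sqrt(6)*7^(1/4)*y/6))*exp(sqrt(6)*7^(1/4)*y/6) + 3


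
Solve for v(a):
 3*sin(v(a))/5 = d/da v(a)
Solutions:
 -3*a/5 + log(cos(v(a)) - 1)/2 - log(cos(v(a)) + 1)/2 = C1


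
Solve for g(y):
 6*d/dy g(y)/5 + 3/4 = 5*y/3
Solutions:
 g(y) = C1 + 25*y^2/36 - 5*y/8


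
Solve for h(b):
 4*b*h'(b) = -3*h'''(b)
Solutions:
 h(b) = C1 + Integral(C2*airyai(-6^(2/3)*b/3) + C3*airybi(-6^(2/3)*b/3), b)


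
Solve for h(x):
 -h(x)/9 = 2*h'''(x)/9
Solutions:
 h(x) = C3*exp(-2^(2/3)*x/2) + (C1*sin(2^(2/3)*sqrt(3)*x/4) + C2*cos(2^(2/3)*sqrt(3)*x/4))*exp(2^(2/3)*x/4)


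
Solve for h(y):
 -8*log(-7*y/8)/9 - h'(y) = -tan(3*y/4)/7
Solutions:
 h(y) = C1 - 8*y*log(-y)/9 - 8*y*log(7)/9 + 8*y/9 + 8*y*log(2)/3 - 4*log(cos(3*y/4))/21


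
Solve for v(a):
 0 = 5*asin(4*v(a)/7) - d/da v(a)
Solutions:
 Integral(1/asin(4*_y/7), (_y, v(a))) = C1 + 5*a


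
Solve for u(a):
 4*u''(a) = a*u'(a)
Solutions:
 u(a) = C1 + C2*erfi(sqrt(2)*a/4)


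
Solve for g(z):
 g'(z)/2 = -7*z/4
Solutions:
 g(z) = C1 - 7*z^2/4


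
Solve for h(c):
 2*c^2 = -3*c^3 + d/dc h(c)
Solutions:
 h(c) = C1 + 3*c^4/4 + 2*c^3/3


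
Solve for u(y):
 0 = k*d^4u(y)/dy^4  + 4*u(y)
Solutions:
 u(y) = C1*exp(-sqrt(2)*y*(-1/k)^(1/4)) + C2*exp(sqrt(2)*y*(-1/k)^(1/4)) + C3*exp(-sqrt(2)*I*y*(-1/k)^(1/4)) + C4*exp(sqrt(2)*I*y*(-1/k)^(1/4))


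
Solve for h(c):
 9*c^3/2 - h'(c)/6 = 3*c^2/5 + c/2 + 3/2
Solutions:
 h(c) = C1 + 27*c^4/4 - 6*c^3/5 - 3*c^2/2 - 9*c


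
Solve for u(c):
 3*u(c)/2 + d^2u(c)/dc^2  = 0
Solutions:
 u(c) = C1*sin(sqrt(6)*c/2) + C2*cos(sqrt(6)*c/2)


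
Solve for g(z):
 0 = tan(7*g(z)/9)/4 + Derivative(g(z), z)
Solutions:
 g(z) = -9*asin(C1*exp(-7*z/36))/7 + 9*pi/7
 g(z) = 9*asin(C1*exp(-7*z/36))/7


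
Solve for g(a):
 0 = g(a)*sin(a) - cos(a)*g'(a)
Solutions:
 g(a) = C1/cos(a)


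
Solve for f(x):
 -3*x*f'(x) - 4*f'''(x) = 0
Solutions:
 f(x) = C1 + Integral(C2*airyai(-6^(1/3)*x/2) + C3*airybi(-6^(1/3)*x/2), x)


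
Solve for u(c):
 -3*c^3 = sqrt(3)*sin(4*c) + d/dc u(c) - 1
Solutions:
 u(c) = C1 - 3*c^4/4 + c + sqrt(3)*cos(4*c)/4


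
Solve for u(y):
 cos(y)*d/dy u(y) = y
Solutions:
 u(y) = C1 + Integral(y/cos(y), y)


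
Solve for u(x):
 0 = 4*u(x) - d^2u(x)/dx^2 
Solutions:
 u(x) = C1*exp(-2*x) + C2*exp(2*x)


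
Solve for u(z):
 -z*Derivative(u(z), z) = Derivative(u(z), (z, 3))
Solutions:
 u(z) = C1 + Integral(C2*airyai(-z) + C3*airybi(-z), z)


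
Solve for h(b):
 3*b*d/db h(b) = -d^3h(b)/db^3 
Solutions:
 h(b) = C1 + Integral(C2*airyai(-3^(1/3)*b) + C3*airybi(-3^(1/3)*b), b)


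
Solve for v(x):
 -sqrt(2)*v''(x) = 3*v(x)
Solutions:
 v(x) = C1*sin(2^(3/4)*sqrt(3)*x/2) + C2*cos(2^(3/4)*sqrt(3)*x/2)


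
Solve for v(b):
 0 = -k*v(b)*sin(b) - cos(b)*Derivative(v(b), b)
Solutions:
 v(b) = C1*exp(k*log(cos(b)))


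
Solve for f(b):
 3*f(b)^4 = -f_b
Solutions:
 f(b) = (-3^(2/3) - 3*3^(1/6)*I)*(1/(C1 + 3*b))^(1/3)/6
 f(b) = (-3^(2/3) + 3*3^(1/6)*I)*(1/(C1 + 3*b))^(1/3)/6
 f(b) = (1/(C1 + 9*b))^(1/3)


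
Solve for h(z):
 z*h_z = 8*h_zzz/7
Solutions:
 h(z) = C1 + Integral(C2*airyai(7^(1/3)*z/2) + C3*airybi(7^(1/3)*z/2), z)


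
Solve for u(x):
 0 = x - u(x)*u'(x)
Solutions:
 u(x) = -sqrt(C1 + x^2)
 u(x) = sqrt(C1 + x^2)


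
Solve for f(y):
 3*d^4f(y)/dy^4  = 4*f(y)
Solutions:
 f(y) = C1*exp(-sqrt(2)*3^(3/4)*y/3) + C2*exp(sqrt(2)*3^(3/4)*y/3) + C3*sin(sqrt(2)*3^(3/4)*y/3) + C4*cos(sqrt(2)*3^(3/4)*y/3)


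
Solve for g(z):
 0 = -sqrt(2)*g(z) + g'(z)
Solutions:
 g(z) = C1*exp(sqrt(2)*z)


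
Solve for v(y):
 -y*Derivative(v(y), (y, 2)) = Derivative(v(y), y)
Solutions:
 v(y) = C1 + C2*log(y)


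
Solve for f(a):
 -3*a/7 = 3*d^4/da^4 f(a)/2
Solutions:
 f(a) = C1 + C2*a + C3*a^2 + C4*a^3 - a^5/420


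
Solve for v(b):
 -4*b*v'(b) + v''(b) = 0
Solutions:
 v(b) = C1 + C2*erfi(sqrt(2)*b)


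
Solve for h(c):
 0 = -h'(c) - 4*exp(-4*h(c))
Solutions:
 h(c) = log(-I*(C1 - 16*c)^(1/4))
 h(c) = log(I*(C1 - 16*c)^(1/4))
 h(c) = log(-(C1 - 16*c)^(1/4))
 h(c) = log(C1 - 16*c)/4


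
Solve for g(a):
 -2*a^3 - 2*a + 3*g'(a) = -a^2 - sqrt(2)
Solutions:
 g(a) = C1 + a^4/6 - a^3/9 + a^2/3 - sqrt(2)*a/3


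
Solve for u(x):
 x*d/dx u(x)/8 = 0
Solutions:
 u(x) = C1


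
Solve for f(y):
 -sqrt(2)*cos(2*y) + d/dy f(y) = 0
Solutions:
 f(y) = C1 + sqrt(2)*sin(2*y)/2


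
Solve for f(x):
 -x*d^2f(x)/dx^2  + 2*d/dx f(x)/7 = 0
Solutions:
 f(x) = C1 + C2*x^(9/7)


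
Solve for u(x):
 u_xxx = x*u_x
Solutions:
 u(x) = C1 + Integral(C2*airyai(x) + C3*airybi(x), x)


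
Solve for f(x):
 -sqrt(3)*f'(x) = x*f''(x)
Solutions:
 f(x) = C1 + C2*x^(1 - sqrt(3))


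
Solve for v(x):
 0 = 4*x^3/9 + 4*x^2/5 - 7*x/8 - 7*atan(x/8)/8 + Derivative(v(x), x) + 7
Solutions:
 v(x) = C1 - x^4/9 - 4*x^3/15 + 7*x^2/16 + 7*x*atan(x/8)/8 - 7*x - 7*log(x^2 + 64)/2


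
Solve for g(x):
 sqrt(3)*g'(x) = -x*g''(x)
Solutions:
 g(x) = C1 + C2*x^(1 - sqrt(3))


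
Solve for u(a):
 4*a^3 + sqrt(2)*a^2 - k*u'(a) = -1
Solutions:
 u(a) = C1 + a^4/k + sqrt(2)*a^3/(3*k) + a/k


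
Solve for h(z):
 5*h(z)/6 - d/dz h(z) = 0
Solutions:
 h(z) = C1*exp(5*z/6)


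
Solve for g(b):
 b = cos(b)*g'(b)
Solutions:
 g(b) = C1 + Integral(b/cos(b), b)


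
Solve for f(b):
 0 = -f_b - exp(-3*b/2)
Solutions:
 f(b) = C1 + 2*exp(-3*b/2)/3


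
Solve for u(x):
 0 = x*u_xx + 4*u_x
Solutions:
 u(x) = C1 + C2/x^3


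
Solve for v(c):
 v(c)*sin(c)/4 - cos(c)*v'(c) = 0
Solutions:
 v(c) = C1/cos(c)^(1/4)


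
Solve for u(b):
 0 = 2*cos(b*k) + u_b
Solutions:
 u(b) = C1 - 2*sin(b*k)/k


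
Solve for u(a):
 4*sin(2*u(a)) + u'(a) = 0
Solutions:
 u(a) = pi - acos((-C1 - exp(16*a))/(C1 - exp(16*a)))/2
 u(a) = acos((-C1 - exp(16*a))/(C1 - exp(16*a)))/2


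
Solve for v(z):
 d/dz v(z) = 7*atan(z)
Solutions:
 v(z) = C1 + 7*z*atan(z) - 7*log(z^2 + 1)/2


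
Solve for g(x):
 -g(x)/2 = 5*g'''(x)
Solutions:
 g(x) = C3*exp(-10^(2/3)*x/10) + (C1*sin(10^(2/3)*sqrt(3)*x/20) + C2*cos(10^(2/3)*sqrt(3)*x/20))*exp(10^(2/3)*x/20)


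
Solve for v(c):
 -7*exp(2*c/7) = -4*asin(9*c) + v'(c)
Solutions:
 v(c) = C1 + 4*c*asin(9*c) + 4*sqrt(1 - 81*c^2)/9 - 49*exp(2*c/7)/2


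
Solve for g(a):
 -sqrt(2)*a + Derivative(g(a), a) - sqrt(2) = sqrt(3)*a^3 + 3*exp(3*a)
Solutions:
 g(a) = C1 + sqrt(3)*a^4/4 + sqrt(2)*a^2/2 + sqrt(2)*a + exp(3*a)


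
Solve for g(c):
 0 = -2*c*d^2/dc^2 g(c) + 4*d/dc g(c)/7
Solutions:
 g(c) = C1 + C2*c^(9/7)


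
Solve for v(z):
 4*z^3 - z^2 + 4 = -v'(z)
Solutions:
 v(z) = C1 - z^4 + z^3/3 - 4*z


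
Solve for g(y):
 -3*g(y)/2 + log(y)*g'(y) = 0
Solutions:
 g(y) = C1*exp(3*li(y)/2)


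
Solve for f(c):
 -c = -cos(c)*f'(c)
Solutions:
 f(c) = C1 + Integral(c/cos(c), c)


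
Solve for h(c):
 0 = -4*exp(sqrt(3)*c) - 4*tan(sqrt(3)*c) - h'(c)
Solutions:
 h(c) = C1 - 4*sqrt(3)*exp(sqrt(3)*c)/3 + 4*sqrt(3)*log(cos(sqrt(3)*c))/3


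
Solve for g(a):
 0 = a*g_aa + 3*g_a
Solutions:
 g(a) = C1 + C2/a^2


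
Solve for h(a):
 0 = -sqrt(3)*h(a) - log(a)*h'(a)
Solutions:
 h(a) = C1*exp(-sqrt(3)*li(a))


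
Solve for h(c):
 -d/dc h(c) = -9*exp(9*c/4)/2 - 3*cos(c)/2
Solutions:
 h(c) = C1 + 2*exp(9*c/4) + 3*sin(c)/2


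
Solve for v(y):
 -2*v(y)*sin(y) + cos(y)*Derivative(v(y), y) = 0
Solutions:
 v(y) = C1/cos(y)^2


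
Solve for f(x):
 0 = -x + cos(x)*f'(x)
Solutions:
 f(x) = C1 + Integral(x/cos(x), x)


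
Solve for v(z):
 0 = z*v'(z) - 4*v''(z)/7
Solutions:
 v(z) = C1 + C2*erfi(sqrt(14)*z/4)


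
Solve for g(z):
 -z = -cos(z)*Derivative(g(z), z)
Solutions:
 g(z) = C1 + Integral(z/cos(z), z)


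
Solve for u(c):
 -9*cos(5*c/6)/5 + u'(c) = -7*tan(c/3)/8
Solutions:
 u(c) = C1 + 21*log(cos(c/3))/8 + 54*sin(5*c/6)/25


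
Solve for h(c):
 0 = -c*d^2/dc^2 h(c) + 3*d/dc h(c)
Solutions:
 h(c) = C1 + C2*c^4


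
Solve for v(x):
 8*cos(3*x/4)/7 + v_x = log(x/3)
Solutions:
 v(x) = C1 + x*log(x) - x*log(3) - x - 32*sin(3*x/4)/21


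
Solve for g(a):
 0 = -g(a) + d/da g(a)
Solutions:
 g(a) = C1*exp(a)


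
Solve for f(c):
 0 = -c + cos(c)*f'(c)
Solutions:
 f(c) = C1 + Integral(c/cos(c), c)


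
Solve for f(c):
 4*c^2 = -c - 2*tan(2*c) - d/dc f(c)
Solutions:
 f(c) = C1 - 4*c^3/3 - c^2/2 + log(cos(2*c))


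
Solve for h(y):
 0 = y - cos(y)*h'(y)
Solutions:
 h(y) = C1 + Integral(y/cos(y), y)


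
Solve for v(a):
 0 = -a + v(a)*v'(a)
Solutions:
 v(a) = -sqrt(C1 + a^2)
 v(a) = sqrt(C1 + a^2)
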